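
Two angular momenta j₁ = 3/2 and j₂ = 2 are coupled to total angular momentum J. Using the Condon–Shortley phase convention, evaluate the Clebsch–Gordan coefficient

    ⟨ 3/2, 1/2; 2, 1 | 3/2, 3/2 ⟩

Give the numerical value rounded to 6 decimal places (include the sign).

triangle: 2!·1!·2!/6! = 4/720
(j±m)!: 2!·1!·3!·1!·3!·0! = 72
prefactor² = (2J+1)·Δ·N² = 8/5
  k=1: −1/(1!·1!·0!·2!·1!·0!) = -1/2
Σ = -1/2  ⇒  CG² = 8/5·(-1/2)² = 2/5
CG = −√(2/5) = -0.632456

−√(2/5) = -0.632456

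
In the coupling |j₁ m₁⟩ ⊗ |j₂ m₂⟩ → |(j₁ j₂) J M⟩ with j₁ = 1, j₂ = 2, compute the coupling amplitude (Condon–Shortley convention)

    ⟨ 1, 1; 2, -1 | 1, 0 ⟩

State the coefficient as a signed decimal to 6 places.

+√(3/10) = +0.547723

j₁+j₂−J=2  J+j₁−j₂=0  J−j₁+j₂=2  j₁+j₂+J+1=5
(j₁±m₁, j₂±m₂, J±M) = (2,0,1,3,1,1)
P² = 6/5
sum k=0..0:
  [0] +1/2 = 1/2
S = 1/2
C² = P²·S² = 3/10 ; C = +0.547723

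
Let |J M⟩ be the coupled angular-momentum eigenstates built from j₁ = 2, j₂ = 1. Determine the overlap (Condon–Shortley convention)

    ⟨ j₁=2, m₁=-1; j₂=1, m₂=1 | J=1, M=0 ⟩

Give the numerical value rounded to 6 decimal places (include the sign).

+√(3/10) ≈ +0.547723

j₁+j₂−J=2  J+j₁−j₂=2  J−j₁+j₂=0  j₁+j₂+J+1=5
(j₁±m₁, j₂±m₂, J±M) = (1,3,2,0,1,1)
P² = 6/5
sum k=2..2:
  [2] +1/2 = 1/2
S = 1/2
C² = P²·S² = 3/10 ; C = +0.547723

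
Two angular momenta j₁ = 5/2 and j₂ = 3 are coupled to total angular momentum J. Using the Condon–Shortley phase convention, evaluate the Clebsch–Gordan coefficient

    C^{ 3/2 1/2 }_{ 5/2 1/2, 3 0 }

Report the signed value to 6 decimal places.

√[4·4!1!2!/8! · 3!2!3!3!2!1!] = √(144/35)
  +(−1)^1/∏(1,3,1,2,0,0)! = -1/12  (running -1/12)
  +(−1)^2/∏(2,2,0,1,1,1)! = 1/4  (running 1/6)
⟨..|..⟩ = √(144/35)·(1/6) = +0.338062

+0.338062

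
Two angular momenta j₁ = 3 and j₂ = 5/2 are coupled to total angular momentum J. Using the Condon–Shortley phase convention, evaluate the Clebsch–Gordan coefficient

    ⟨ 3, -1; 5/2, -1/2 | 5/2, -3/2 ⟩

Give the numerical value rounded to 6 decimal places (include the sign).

j₁+j₂−J=3  J+j₁−j₂=3  J−j₁+j₂=2  j₁+j₂+J+1=9
(j₁±m₁, j₂±m₂, J±M) = (2,4,2,3,1,4)
P² = 576/35
sum k=1..2:
  [1] −1/12 = -1/12
  [2] +1/8 = 1/8
S = 1/24
C² = P²·S² = 1/35 ; C = +0.169031

+0.169031  (= +√(1/35))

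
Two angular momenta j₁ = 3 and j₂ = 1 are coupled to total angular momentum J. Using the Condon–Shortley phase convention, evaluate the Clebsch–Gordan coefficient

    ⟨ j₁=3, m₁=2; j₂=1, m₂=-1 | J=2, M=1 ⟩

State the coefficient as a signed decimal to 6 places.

j₁+j₂−J=2  J+j₁−j₂=4  J−j₁+j₂=0  j₁+j₂+J+1=7
(j₁±m₁, j₂±m₂, J±M) = (5,1,0,2,3,1)
P² = 480/7
sum k=0..0:
  [0] +1/12 = 1/12
S = 1/12
C² = P²·S² = 10/21 ; C = +0.690066

+√(10/21) = +0.690066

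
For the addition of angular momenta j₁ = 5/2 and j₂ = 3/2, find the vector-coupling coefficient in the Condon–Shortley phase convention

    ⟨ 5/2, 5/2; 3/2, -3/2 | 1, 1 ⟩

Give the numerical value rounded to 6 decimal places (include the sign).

√[3·3!2!0!/6! · 5!0!0!3!2!0!] = √(72)
  +(−1)^0/∏(0,3,0,0,2,0)! = 1/12  (running 1/12)
⟨..|..⟩ = √(72)·(1/12) = +0.707107

+√(1/2) ≈ +0.707107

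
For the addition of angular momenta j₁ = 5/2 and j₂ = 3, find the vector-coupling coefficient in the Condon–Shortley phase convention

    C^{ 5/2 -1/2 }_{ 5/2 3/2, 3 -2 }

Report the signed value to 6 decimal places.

√[6·3!2!3!/9! · 4!1!1!5!2!3!] = √(288/7)
  +(−1)^0/∏(0,3,1,1,1,2)! = 1/12  (running 1/12)
  +(−1)^1/∏(1,2,0,0,2,3)! = -1/24  (running 1/24)
⟨..|..⟩ = √(288/7)·(1/24) = +0.267261

+0.267261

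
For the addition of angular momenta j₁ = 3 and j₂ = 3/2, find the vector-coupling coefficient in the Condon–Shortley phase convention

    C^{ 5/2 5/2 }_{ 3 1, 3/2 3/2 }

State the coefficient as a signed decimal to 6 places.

triangle: 2!*4!*1!/8! = 48/40320
(j±m)!: 4!*2!*3!*0!*5!*0! = 34560
prefactor² = (2J+1)*Δ*N² = 1728/7
  k=2: +1/(2!*0!*0!*1!*4!*0!) = 1/48
Σ = 1/48  ⇒  CG² = 1728/7*1/48² = 3/28
CG = +√(3/28) = +0.327327

+√(3/28) = +0.327327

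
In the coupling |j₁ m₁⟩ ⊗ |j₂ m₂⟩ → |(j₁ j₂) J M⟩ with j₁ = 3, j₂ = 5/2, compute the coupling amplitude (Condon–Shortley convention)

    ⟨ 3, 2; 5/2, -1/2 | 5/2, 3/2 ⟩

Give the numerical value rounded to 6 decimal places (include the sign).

-0.267261  (= −√(1/14))

√[6·3!3!2!/9! · 5!1!2!3!4!1!] = √(288/7)
  +(−1)^0/∏(0,3,1,2,2,0)! = 1/24  (running 1/24)
  +(−1)^1/∏(1,2,0,1,3,1)! = -1/12  (running -1/24)
⟨..|..⟩ = √(288/7)·(-1/24) = -0.267261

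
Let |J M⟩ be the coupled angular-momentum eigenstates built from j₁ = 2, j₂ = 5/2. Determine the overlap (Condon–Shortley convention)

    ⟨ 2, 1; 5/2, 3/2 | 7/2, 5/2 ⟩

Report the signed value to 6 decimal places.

√[8·1!3!4!/9! · 3!1!4!1!6!1!] = √(2304/7)
  +(−1)^0/∏(0,1,1,4,2,0)! = 1/48  (running 1/48)
  +(−1)^1/∏(1,0,0,3,3,1)! = -1/36  (running -1/144)
⟨..|..⟩ = √(2304/7)·(-1/144) = -0.125988

-0.125988  (= −√(1/63))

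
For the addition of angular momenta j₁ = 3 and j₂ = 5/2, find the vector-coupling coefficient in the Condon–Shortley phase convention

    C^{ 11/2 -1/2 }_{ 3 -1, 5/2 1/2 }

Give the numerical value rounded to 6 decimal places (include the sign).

+√(25/77) = +0.569803

j₁+j₂−J=0  J+j₁−j₂=6  J−j₁+j₂=5  j₁+j₂+J+1=12
(j₁±m₁, j₂±m₂, J±M) = (2,4,3,2,5,6)
P² = 8294400/77
sum k=0..0:
  [0] +1/576 = 1/576
S = 1/576
C² = P²·S² = 25/77 ; C = +0.569803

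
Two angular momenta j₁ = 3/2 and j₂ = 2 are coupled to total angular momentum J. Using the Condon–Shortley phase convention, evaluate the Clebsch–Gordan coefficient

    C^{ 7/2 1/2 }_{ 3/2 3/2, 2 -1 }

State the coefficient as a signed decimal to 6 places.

+0.338062  (= +√(4/35))

triangle: 0!*3!*4!/8! = 144/40320
(j±m)!: 3!*0!*1!*3!*4!*3! = 5184
prefactor² = (2J+1)*Δ*N² = 5184/35
  k=0: +1/(0!*0!*0!*1!*3!*3!) = 1/36
Σ = 1/36  ⇒  CG² = 5184/35*1/36² = 4/35
CG = +√(4/35) = +0.338062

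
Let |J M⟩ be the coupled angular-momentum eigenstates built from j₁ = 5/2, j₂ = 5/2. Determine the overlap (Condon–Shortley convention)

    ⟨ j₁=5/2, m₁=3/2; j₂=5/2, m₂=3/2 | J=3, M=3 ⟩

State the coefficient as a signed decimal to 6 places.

−√(4/9) = -0.666667

triangle: 2!·3!·3!/9! = 72/362880
(j±m)!: 4!·1!·4!·1!·6!·0! = 414720
prefactor² = (2J+1)·Δ·N² = 576
  k=1: −1/(1!·1!·0!·3!·3!·0!) = -1/36
Σ = -1/36  ⇒  CG² = 576·(-1/36)² = 4/9
CG = −√(4/9) = -0.666667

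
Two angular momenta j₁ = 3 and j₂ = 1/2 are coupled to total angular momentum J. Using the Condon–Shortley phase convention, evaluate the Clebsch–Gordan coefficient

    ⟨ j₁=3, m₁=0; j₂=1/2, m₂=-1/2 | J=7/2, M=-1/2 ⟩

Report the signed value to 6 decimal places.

+√(4/7) ≈ +0.755929

triangle: 0!×6!×1!/8! = 720/40320
(j±m)!: 3!×3!×0!×1!×3!×4! = 5184
prefactor² = (2J+1)×Δ×N² = 5184/7
  k=0: +1/(0!×0!×3!×0!×3!×1!) = 1/36
Σ = 1/36  ⇒  CG² = 5184/7×1/36² = 4/7
CG = +√(4/7) = +0.755929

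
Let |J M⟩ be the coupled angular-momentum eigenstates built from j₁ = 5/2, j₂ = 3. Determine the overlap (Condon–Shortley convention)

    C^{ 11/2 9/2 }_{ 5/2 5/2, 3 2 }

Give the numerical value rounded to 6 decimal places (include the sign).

+√(6/11) = +0.738549

√[12·0!5!6!/12! · 5!0!5!1!10!1!] = √(1244160000/11)
  +(−1)^0/∏(0,0,0,5,5,1)! = 1/14400  (running 1/14400)
⟨..|..⟩ = √(1244160000/11)·(1/14400) = +0.738549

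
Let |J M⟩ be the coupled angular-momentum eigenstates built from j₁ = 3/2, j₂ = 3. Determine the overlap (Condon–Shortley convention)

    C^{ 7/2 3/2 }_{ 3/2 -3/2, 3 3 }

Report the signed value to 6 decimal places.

−√(2/21) = -0.308607

triangle: 1!·2!·5!/9! = 240/362880
(j±m)!: 0!·3!·6!·0!·5!·2! = 1036800
prefactor² = (2J+1)·Δ·N² = 38400/7
  k=1: −1/(1!·0!·2!·5!·0!·0!) = -1/240
Σ = -1/240  ⇒  CG² = 38400/7·(-1/240)² = 2/21
CG = −√(2/21) = -0.308607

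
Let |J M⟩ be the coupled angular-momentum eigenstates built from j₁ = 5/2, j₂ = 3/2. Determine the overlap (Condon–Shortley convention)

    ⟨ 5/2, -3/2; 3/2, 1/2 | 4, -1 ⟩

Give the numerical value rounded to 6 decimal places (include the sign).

√[9·0!5!3!/9! · 1!4!2!1!3!5!] = √(4320/7)
  +(−1)^0/∏(0,0,4,2,1,1)! = 1/48  (running 1/48)
⟨..|..⟩ = √(4320/7)·(1/48) = +0.517549

+0.517549  (= +√(15/56))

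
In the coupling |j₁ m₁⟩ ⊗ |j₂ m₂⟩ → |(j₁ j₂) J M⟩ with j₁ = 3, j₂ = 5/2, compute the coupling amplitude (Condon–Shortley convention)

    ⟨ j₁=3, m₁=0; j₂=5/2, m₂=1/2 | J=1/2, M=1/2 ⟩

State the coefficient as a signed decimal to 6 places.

triangle: 5!×1!×0!/7! = 120/5040
(j±m)!: 3!×3!×3!×2!×1!×0! = 432
prefactor² = (2J+1)×Δ×N² = 144/7
  k=3: −1/(3!×2!×0!×0!×1!×0!) = -1/12
Σ = -1/12  ⇒  CG² = 144/7×(-1/12)² = 1/7
CG = −√(1/7) = -0.377964

-0.377964  (= −√(1/7))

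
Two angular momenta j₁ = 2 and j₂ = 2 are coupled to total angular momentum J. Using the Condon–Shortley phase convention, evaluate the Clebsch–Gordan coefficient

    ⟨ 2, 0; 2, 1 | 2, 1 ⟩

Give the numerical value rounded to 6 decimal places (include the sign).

−√(1/14) = -0.267261

triangle: 2!×2!×2!/7! = 8/5040
(j±m)!: 2!×2!×3!×1!×3!×1! = 144
prefactor² = (2J+1)×Δ×N² = 8/7
  k=1: −1/(1!×1!×1!×2!×1!×0!) = -1/2
  k=2: +1/(2!×0!×0!×1!×2!×1!) = 1/4
Σ = -1/4  ⇒  CG² = 8/7×(-1/4)² = 1/14
CG = −√(1/14) = -0.267261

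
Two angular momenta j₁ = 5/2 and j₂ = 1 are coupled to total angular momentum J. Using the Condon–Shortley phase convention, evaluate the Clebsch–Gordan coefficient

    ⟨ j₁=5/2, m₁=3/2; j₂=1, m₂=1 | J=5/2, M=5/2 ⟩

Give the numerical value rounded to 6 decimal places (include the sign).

-0.534522  (= −√(2/7))

triangle: 1!·4!·1!/7! = 24/5040
(j±m)!: 4!·1!·2!·0!·5!·0! = 5760
prefactor² = (2J+1)·Δ·N² = 1152/7
  k=1: −1/(1!·0!·0!·1!·4!·0!) = -1/24
Σ = -1/24  ⇒  CG² = 1152/7·(-1/24)² = 2/7
CG = −√(2/7) = -0.534522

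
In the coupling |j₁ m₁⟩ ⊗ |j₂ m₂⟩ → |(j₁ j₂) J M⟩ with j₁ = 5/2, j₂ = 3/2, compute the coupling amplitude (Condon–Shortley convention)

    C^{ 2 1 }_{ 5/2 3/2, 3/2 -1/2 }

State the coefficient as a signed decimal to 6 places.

+0.154303

√[5·2!3!1!/7! · 4!1!1!2!3!1!] = √(24/7)
  +(−1)^0/∏(0,2,1,1,2,0)! = 1/4  (running 1/4)
  +(−1)^1/∏(1,1,0,0,3,1)! = -1/6  (running 1/12)
⟨..|..⟩ = √(24/7)·(1/12) = +0.154303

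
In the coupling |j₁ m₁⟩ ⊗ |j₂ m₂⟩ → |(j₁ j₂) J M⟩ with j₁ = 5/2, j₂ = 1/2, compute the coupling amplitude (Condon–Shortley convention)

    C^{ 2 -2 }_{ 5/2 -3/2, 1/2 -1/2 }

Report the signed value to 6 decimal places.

+√(1/6) = +0.408248

triangle: 1!×4!×0!/6! = 24/720
(j±m)!: 1!×4!×0!×1!×0!×4! = 576
prefactor² = (2J+1)×Δ×N² = 96
  k=0: +1/(0!×1!×4!×0!×0!×0!) = 1/24
Σ = 1/24  ⇒  CG² = 96×1/24² = 1/6
CG = +√(1/6) = +0.408248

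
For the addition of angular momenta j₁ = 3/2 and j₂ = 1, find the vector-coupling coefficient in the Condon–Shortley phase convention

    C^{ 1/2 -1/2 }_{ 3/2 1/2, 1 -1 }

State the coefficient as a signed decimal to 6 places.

+√(1/6) = +0.408248

j₁+j₂−J=2  J+j₁−j₂=1  J−j₁+j₂=0  j₁+j₂+J+1=4
(j₁±m₁, j₂±m₂, J±M) = (2,1,0,2,0,1)
P² = 2/3
sum k=0..0:
  [0] +1/2 = 1/2
S = 1/2
C² = P²·S² = 1/6 ; C = +0.408248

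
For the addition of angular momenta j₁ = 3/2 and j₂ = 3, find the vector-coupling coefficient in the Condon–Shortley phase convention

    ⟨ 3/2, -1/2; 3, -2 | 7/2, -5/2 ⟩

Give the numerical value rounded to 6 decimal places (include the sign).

+0.377964  (= +√(1/7))

triangle: 1!·2!·5!/9! = 240/362880
(j±m)!: 1!·2!·1!·5!·1!·6! = 172800
prefactor² = (2J+1)·Δ·N² = 6400/7
  k=0: +1/(0!·1!·2!·1!·0!·4!) = 1/48
  k=1: −1/(1!·0!·1!·0!·1!·5!) = -1/120
Σ = 1/80  ⇒  CG² = 6400/7·1/80² = 1/7
CG = +√(1/7) = +0.377964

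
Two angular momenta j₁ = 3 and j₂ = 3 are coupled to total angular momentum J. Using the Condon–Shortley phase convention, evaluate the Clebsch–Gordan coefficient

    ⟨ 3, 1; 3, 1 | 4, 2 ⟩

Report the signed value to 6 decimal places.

j₁+j₂−J=2  J+j₁−j₂=4  J−j₁+j₂=4  j₁+j₂+J+1=11
(j₁±m₁, j₂±m₂, J±M) = (4,2,4,2,6,2)
P² = 331776/385
sum k=0..2:
  [0] +1/192 = 1/192
  [1] −1/36 = -1/36
  [2] +1/192 = 1/192
S = -5/288
C² = P²·S² = 20/77 ; C = -0.509647

-0.509647  (= −√(20/77))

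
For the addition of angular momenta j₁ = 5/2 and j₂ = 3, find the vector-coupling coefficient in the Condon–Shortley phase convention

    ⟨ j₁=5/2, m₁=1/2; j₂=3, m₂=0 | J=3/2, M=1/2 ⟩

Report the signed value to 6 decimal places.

+√(4/35) ≈ +0.338062

j₁+j₂−J=4  J+j₁−j₂=1  J−j₁+j₂=2  j₁+j₂+J+1=8
(j₁±m₁, j₂±m₂, J±M) = (3,2,3,3,2,1)
P² = 144/35
sum k=1..2:
  [1] −1/12 = -1/12
  [2] +1/4 = 1/4
S = 1/6
C² = P²·S² = 4/35 ; C = +0.338062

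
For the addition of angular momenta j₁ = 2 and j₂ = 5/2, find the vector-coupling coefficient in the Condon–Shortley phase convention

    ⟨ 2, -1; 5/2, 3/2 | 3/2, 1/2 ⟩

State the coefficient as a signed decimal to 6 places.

+√(2/105) ≈ +0.138013

triangle: 3!·1!·2!/7! = 12/5040
(j±m)!: 1!·3!·4!·1!·2!·1! = 288
prefactor² = (2J+1)·Δ·N² = 96/35
  k=2: +1/(2!·1!·1!·2!·0!·0!) = 1/4
  k=3: −1/(3!·0!·0!·1!·1!·1!) = -1/6
Σ = 1/12  ⇒  CG² = 96/35·1/12² = 2/105
CG = +√(2/105) = +0.138013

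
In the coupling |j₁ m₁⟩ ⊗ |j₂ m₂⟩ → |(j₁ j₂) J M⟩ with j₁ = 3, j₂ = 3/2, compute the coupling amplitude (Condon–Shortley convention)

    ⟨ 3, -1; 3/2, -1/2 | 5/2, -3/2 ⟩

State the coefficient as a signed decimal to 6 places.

−√(7/20) ≈ -0.591608

triangle: 2!·4!·1!/8! = 48/40320
(j±m)!: 2!·4!·1!·2!·1!·4! = 2304
prefactor² = (2J+1)·Δ·N² = 576/35
  k=0: +1/(0!·2!·4!·1!·0!·0!) = 1/48
  k=1: −1/(1!·1!·3!·0!·1!·1!) = -1/6
Σ = -7/48  ⇒  CG² = 576/35·(-7/48)² = 7/20
CG = −√(7/20) = -0.591608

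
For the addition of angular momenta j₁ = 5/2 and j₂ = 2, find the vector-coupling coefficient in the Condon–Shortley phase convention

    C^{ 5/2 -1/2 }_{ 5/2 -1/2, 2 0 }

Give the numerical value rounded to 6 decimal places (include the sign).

j₁+j₂−J=2  J+j₁−j₂=3  J−j₁+j₂=2  j₁+j₂+J+1=8
(j₁±m₁, j₂±m₂, J±M) = (2,3,2,2,2,3)
P² = 72/35
sum k=0..2:
  [0] +1/24 = 1/24
  [1] −1/2 = -1/2
  [2] +1/8 = 1/8
S = -1/3
C² = P²·S² = 8/35 ; C = -0.478091

−√(8/35) ≈ -0.478091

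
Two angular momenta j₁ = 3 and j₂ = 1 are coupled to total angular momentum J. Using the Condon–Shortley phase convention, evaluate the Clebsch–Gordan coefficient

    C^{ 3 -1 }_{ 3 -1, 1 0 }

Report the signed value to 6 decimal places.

-0.288675  (= −√(1/12))

triangle: 1!*5!*1!/8! = 120/40320
(j±m)!: 2!*4!*1!*1!*2!*4! = 2304
prefactor² = (2J+1)*Δ*N² = 48
  k=0: +1/(0!*1!*4!*1!*1!*0!) = 1/24
  k=1: −1/(1!*0!*3!*0!*2!*1!) = -1/12
Σ = -1/24  ⇒  CG² = 48*(-1/24)² = 1/12
CG = −√(1/12) = -0.288675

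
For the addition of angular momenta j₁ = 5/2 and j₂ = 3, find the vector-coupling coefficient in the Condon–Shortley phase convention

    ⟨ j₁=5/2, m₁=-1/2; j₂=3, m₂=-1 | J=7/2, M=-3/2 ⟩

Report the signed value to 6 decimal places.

-0.487950

triangle: 2!*3!*4!/10! = 288/3628800
(j±m)!: 2!*3!*2!*4!*2!*5! = 138240
prefactor² = (2J+1)*Δ*N² = 3072/35
  k=0: +1/(0!*2!*3!*2!*0!*2!) = 1/48
  k=1: −1/(1!*1!*2!*1!*1!*3!) = -1/12
  k=2: +1/(2!*0!*1!*0!*2!*4!) = 1/96
Σ = -5/96  ⇒  CG² = 3072/35*(-5/96)² = 5/21
CG = −√(5/21) = -0.487950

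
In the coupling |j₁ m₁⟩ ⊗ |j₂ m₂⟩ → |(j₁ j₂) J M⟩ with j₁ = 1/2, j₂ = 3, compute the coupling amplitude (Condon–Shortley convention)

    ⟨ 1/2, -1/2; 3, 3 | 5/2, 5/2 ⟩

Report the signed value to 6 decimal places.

-0.925820  (= −√(6/7))

triangle: 1!·0!·5!/7! = 120/5040
(j±m)!: 0!·1!·6!·0!·5!·0! = 86400
prefactor² = (2J+1)·Δ·N² = 86400/7
  k=1: −1/(1!·0!·0!·5!·0!·0!) = -1/120
Σ = -1/120  ⇒  CG² = 86400/7·(-1/120)² = 6/7
CG = −√(6/7) = -0.925820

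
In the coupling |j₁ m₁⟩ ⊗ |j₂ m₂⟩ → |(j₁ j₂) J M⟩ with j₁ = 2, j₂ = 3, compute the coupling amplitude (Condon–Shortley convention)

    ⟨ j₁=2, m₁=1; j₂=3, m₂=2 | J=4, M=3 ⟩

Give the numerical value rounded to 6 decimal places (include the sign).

j₁+j₂−J=1  J+j₁−j₂=3  J−j₁+j₂=5  j₁+j₂+J+1=10
(j₁±m₁, j₂±m₂, J±M) = (3,1,5,1,7,1)
P² = 6480
sum k=0..1:
  [0] +1/240 = 1/240
  [1] −1/144 = -1/144
S = -1/360
C² = P²·S² = 1/20 ; C = -0.223607

−√(1/20) = -0.223607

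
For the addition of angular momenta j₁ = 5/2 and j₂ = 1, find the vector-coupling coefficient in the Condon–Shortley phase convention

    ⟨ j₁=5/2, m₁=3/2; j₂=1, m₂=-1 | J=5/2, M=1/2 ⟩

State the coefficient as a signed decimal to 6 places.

+0.676123  (= +√(16/35))

j₁+j₂−J=1  J+j₁−j₂=4  J−j₁+j₂=1  j₁+j₂+J+1=7
(j₁±m₁, j₂±m₂, J±M) = (4,1,0,2,3,2)
P² = 576/35
sum k=0..0:
  [0] +1/6 = 1/6
S = 1/6
C² = P²·S² = 16/35 ; C = +0.676123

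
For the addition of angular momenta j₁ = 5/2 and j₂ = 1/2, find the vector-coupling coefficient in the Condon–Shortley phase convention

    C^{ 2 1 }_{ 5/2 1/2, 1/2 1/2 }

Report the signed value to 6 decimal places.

-0.577350  (= −√(1/3))

√[5·1!4!0!/6! · 3!2!1!0!3!1!] = √(12)
  +(−1)^1/∏(1,0,1,0,3,0)! = -1/6  (running -1/6)
⟨..|..⟩ = √(12)·(-1/6) = -0.577350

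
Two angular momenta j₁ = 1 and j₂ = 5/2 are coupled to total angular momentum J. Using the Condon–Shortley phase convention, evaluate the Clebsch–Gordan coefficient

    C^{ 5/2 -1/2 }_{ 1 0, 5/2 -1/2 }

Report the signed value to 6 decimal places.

j₁+j₂−J=1  J+j₁−j₂=1  J−j₁+j₂=4  j₁+j₂+J+1=7
(j₁±m₁, j₂±m₂, J±M) = (1,1,2,3,2,3)
P² = 144/35
sum k=0..1:
  [0] +1/4 = 1/4
  [1] −1/6 = -1/6
S = 1/12
C² = P²·S² = 1/35 ; C = +0.169031

+0.169031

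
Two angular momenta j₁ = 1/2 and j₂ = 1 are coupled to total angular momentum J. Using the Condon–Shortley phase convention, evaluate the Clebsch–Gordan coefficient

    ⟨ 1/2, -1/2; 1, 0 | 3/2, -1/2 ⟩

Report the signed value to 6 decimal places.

triangle: 0!×1!×2!/4! = 2/24
(j±m)!: 0!×1!×1!×1!×1!×2! = 2
prefactor² = (2J+1)×Δ×N² = 2/3
  k=0: +1/(0!×0!×1!×1!×0!×1!) = 1
Σ = 1  ⇒  CG² = 2/3×1² = 2/3
CG = +√(2/3) = +0.816497

+√(2/3) ≈ +0.816497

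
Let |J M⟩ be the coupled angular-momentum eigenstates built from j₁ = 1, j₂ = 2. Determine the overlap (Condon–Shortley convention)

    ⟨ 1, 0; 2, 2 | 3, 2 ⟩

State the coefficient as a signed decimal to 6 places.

√[7·0!2!4!/7! · 1!1!4!0!5!1!] = √(192)
  +(−1)^0/∏(0,0,1,4,1,0)! = 1/24  (running 1/24)
⟨..|..⟩ = √(192)·(1/24) = +0.577350

+√(1/3) ≈ +0.577350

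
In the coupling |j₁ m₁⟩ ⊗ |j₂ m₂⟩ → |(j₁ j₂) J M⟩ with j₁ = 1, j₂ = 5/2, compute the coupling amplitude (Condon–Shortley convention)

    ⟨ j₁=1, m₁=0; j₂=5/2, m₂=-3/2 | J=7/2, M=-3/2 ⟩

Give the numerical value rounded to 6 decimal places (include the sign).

+0.690066  (= +√(10/21))

triangle: 0!*2!*5!/8! = 240/40320
(j±m)!: 1!*1!*1!*4!*2!*5! = 5760
prefactor² = (2J+1)*Δ*N² = 1920/7
  k=0: +1/(0!*0!*1!*1!*1!*4!) = 1/24
Σ = 1/24  ⇒  CG² = 1920/7*1/24² = 10/21
CG = +√(10/21) = +0.690066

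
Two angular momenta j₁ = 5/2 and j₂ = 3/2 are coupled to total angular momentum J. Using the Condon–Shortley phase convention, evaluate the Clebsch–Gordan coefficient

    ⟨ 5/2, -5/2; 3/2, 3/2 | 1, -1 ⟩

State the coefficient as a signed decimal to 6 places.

triangle: 3!*2!*0!/6! = 12/720
(j±m)!: 0!*5!*3!*0!*0!*2! = 1440
prefactor² = (2J+1)*Δ*N² = 72
  k=3: −1/(3!*0!*2!*0!*0!*0!) = -1/12
Σ = -1/12  ⇒  CG² = 72*(-1/12)² = 1/2
CG = −√(1/2) = -0.707107

-0.707107  (= −√(1/2))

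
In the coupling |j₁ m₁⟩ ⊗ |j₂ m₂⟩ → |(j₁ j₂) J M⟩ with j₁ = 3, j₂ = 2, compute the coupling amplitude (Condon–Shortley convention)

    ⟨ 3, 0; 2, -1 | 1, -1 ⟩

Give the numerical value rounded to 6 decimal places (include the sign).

triangle: 4!*2!*0!/7! = 48/5040
(j±m)!: 3!*3!*1!*3!*0!*2! = 432
prefactor² = (2J+1)*Δ*N² = 432/35
  k=1: −1/(1!*3!*2!*0!*0!*0!) = -1/12
Σ = -1/12  ⇒  CG² = 432/35*(-1/12)² = 3/35
CG = −√(3/35) = -0.292770

−√(3/35) ≈ -0.292770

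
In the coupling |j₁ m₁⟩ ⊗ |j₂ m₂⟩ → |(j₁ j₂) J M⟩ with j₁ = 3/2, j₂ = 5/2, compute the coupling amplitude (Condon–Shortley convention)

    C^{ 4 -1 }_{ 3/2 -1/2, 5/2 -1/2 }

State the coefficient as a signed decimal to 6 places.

j₁+j₂−J=0  J+j₁−j₂=3  J−j₁+j₂=5  j₁+j₂+J+1=9
(j₁±m₁, j₂±m₂, J±M) = (1,2,2,3,3,5)
P² = 2160/7
sum k=0..0:
  [0] +1/24 = 1/24
S = 1/24
C² = P²·S² = 15/28 ; C = +0.731925

+0.731925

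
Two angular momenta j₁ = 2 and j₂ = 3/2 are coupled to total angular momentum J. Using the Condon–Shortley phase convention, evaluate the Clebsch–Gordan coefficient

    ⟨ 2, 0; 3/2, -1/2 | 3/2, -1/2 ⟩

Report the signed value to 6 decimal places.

-0.447214  (= −√(1/5))

j₁+j₂−J=2  J+j₁−j₂=2  J−j₁+j₂=1  j₁+j₂+J+1=6
(j₁±m₁, j₂±m₂, J±M) = (2,2,1,2,1,2)
P² = 16/45
sum k=0..1:
  [0] +1/4 = 1/4
  [1] −1/1 = -1
S = -3/4
C² = P²·S² = 1/5 ; C = -0.447214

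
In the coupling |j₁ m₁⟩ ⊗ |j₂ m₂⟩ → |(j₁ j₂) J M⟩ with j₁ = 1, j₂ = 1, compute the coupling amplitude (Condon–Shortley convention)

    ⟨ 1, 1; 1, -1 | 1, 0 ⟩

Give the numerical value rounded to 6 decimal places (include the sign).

+√(1/2) = +0.707107

√[3·1!1!1!/4! · 2!0!0!2!1!1!] = √(1/2)
  +(−1)^0/∏(0,1,0,0,1,1)! = 1  (running 1)
⟨..|..⟩ = √(1/2)·(1) = +0.707107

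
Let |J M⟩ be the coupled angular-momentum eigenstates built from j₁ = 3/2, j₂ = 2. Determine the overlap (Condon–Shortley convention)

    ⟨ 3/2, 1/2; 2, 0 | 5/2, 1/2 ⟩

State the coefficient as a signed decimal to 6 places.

+√(3/35) = +0.292770

√[6·1!2!3!/7! · 2!1!2!2!3!2!] = √(48/35)
  +(−1)^0/∏(0,1,1,2,1,1)! = 1/2  (running 1/2)
  +(−1)^1/∏(1,0,0,1,2,2)! = -1/4  (running 1/4)
⟨..|..⟩ = √(48/35)·(1/4) = +0.292770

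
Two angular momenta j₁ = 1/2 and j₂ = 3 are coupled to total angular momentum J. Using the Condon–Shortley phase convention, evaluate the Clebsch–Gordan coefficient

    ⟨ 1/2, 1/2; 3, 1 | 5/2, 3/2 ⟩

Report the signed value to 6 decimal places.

√[6·1!0!5!/7! · 1!0!4!2!4!1!] = √(1152/7)
  +(−1)^0/∏(0,1,0,4,0,1)! = 1/24  (running 1/24)
⟨..|..⟩ = √(1152/7)·(1/24) = +0.534522

+0.534522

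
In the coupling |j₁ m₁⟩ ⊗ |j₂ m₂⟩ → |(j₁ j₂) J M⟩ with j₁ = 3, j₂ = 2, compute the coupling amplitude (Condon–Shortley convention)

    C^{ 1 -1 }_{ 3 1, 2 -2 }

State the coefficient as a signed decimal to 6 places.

+0.169031  (= +√(1/35))

triangle: 4!·2!·0!/7! = 48/5040
(j±m)!: 4!·2!·0!·4!·0!·2! = 2304
prefactor² = (2J+1)·Δ·N² = 2304/35
  k=0: +1/(0!·4!·2!·0!·0!·0!) = 1/48
Σ = 1/48  ⇒  CG² = 2304/35·1/48² = 1/35
CG = +√(1/35) = +0.169031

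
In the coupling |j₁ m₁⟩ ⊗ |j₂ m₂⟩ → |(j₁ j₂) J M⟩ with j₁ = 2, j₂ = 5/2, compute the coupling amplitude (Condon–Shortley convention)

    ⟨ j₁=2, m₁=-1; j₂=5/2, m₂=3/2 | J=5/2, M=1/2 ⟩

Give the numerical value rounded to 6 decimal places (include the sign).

+√(6/35) ≈ +0.414039

j₁+j₂−J=2  J+j₁−j₂=2  J−j₁+j₂=3  j₁+j₂+J+1=8
(j₁±m₁, j₂±m₂, J±M) = (1,3,4,1,3,2)
P² = 216/35
sum k=1..2:
  [1] −1/12 = -1/12
  [2] +1/4 = 1/4
S = 1/6
C² = P²·S² = 6/35 ; C = +0.414039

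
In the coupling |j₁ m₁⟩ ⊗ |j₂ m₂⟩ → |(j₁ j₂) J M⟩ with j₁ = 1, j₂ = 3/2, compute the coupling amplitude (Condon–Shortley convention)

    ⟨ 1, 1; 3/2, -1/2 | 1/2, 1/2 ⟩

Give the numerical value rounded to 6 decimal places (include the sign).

+0.408248

triangle: 2!*0!*1!/4! = 2/24
(j±m)!: 2!*0!*1!*2!*1!*0! = 4
prefactor² = (2J+1)*Δ*N² = 2/3
  k=0: +1/(0!*2!*0!*1!*0!*0!) = 1/2
Σ = 1/2  ⇒  CG² = 2/3*1/2² = 1/6
CG = +√(1/6) = +0.408248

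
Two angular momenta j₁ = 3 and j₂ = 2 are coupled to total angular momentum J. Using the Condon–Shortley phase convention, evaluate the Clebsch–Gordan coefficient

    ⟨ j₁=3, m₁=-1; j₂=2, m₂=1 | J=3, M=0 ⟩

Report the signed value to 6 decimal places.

+0.182574

j₁+j₂−J=2  J+j₁−j₂=4  J−j₁+j₂=2  j₁+j₂+J+1=9
(j₁±m₁, j₂±m₂, J±M) = (2,4,3,1,3,3)
P² = 96/5
sum k=1..2:
  [1] −1/12 = -1/12
  [2] +1/8 = 1/8
S = 1/24
C² = P²·S² = 1/30 ; C = +0.182574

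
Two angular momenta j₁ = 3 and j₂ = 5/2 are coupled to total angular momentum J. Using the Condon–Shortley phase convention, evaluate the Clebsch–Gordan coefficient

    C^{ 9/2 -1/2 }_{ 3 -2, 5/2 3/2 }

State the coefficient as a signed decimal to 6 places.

√[10·1!5!4!/11! · 1!5!4!1!4!5!] = √(460800/77)
  +(−1)^0/∏(0,1,5,4,0,0)! = 1/2880  (running 1/2880)
  +(−1)^1/∏(1,0,4,3,1,1)! = -1/144  (running -19/2880)
⟨..|..⟩ = √(460800/77)·(-19/2880) = -0.510355

-0.510355  (= −√(361/1386))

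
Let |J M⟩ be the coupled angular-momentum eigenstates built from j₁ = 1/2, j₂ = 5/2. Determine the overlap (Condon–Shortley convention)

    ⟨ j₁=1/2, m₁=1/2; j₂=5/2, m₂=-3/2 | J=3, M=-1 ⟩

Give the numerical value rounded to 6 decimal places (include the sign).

√[7·0!1!5!/7! · 1!0!1!4!2!4!] = √(192)
  +(−1)^0/∏(0,0,0,1,1,4)! = 1/24  (running 1/24)
⟨..|..⟩ = √(192)·(1/24) = +0.577350

+√(1/3) = +0.577350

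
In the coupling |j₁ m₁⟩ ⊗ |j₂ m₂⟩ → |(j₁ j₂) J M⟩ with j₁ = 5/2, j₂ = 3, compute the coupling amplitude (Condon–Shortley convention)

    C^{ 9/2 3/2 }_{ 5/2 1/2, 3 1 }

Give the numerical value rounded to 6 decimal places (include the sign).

triangle: 1!×4!×5!/11! = 2880/39916800
(j±m)!: 3!×2!×4!×2!×6!×3! = 2488320
prefactor² = (2J+1)×Δ×N² = 138240/77
  k=0: +1/(0!×1!×2!×4!×2!×1!) = 1/96
  k=1: −1/(1!×0!×1!×3!×3!×2!) = -1/72
Σ = -1/288  ⇒  CG² = 138240/77×(-1/288)² = 5/231
CG = −√(5/231) = -0.147122

−√(5/231) ≈ -0.147122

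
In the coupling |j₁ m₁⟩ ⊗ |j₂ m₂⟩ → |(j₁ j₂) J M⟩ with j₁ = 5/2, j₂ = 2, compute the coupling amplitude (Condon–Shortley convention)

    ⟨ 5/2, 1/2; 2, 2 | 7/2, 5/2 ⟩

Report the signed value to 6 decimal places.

−√(32/63) ≈ -0.712697

j₁+j₂−J=1  J+j₁−j₂=4  J−j₁+j₂=3  j₁+j₂+J+1=9
(j₁±m₁, j₂±m₂, J±M) = (3,2,4,0,6,1)
P² = 4608/7
sum k=1..1:
  [1] −1/36 = -1/36
S = -1/36
C² = P²·S² = 32/63 ; C = -0.712697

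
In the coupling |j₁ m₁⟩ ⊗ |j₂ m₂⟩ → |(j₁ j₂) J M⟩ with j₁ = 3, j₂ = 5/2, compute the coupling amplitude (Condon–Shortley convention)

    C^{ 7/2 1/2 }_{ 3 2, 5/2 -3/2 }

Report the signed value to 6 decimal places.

+0.563436

√[8·2!4!3!/10! · 5!1!1!4!4!3!] = √(9216/35)
  +(−1)^0/∏(0,2,1,1,3,2)! = 1/24  (running 1/24)
  +(−1)^1/∏(1,1,0,0,4,3)! = -1/144  (running 5/144)
⟨..|..⟩ = √(9216/35)·(5/144) = +0.563436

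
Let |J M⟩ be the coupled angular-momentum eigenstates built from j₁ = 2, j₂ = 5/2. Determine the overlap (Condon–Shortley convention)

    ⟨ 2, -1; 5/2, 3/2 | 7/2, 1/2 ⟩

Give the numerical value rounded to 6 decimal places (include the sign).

triangle: 1!×3!×4!/9! = 144/362880
(j±m)!: 1!×3!×4!×1!×4!×3! = 20736
prefactor² = (2J+1)×Δ×N² = 2304/35
  k=0: +1/(0!×1!×3!×4!×0!×0!) = 1/144
  k=1: −1/(1!×0!×2!×3!×1!×1!) = -1/12
Σ = -11/144  ⇒  CG² = 2304/35×(-11/144)² = 121/315
CG = −√(121/315) = -0.619780

−√(121/315) = -0.619780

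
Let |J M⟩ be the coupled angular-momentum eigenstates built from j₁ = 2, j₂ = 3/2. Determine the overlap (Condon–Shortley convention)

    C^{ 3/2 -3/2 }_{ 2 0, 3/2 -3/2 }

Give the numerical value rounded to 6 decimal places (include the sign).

+0.447214  (= +√(1/5))

j₁+j₂−J=2  J+j₁−j₂=2  J−j₁+j₂=1  j₁+j₂+J+1=6
(j₁±m₁, j₂±m₂, J±M) = (2,2,0,3,0,3)
P² = 16/5
sum k=0..0:
  [0] +1/4 = 1/4
S = 1/4
C² = P²·S² = 1/5 ; C = +0.447214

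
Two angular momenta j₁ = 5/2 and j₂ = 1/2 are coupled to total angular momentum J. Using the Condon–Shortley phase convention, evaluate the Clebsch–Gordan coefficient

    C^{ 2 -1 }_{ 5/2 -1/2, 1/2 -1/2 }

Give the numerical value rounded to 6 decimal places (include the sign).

+√(1/3) ≈ +0.577350

√[5·1!4!0!/6! · 2!3!0!1!1!3!] = √(12)
  +(−1)^0/∏(0,1,3,0,1,0)! = 1/6  (running 1/6)
⟨..|..⟩ = √(12)·(1/6) = +0.577350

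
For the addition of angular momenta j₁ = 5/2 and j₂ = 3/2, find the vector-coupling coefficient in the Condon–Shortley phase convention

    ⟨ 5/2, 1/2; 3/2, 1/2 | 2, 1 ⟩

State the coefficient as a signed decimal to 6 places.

triangle: 2!×3!×1!/7! = 12/5040
(j±m)!: 3!×2!×2!×1!×3!×1! = 144
prefactor² = (2J+1)×Δ×N² = 12/7
  k=1: −1/(1!×1!×1!×1!×2!×0!) = -1/2
  k=2: +1/(2!×0!×0!×0!×3!×1!) = 1/12
Σ = -5/12  ⇒  CG² = 12/7×(-5/12)² = 25/84
CG = −√(25/84) = -0.545545

-0.545545  (= −√(25/84))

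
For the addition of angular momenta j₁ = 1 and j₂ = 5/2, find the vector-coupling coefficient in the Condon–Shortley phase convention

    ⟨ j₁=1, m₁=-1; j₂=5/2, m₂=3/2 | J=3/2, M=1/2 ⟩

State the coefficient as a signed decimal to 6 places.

√[4·2!0!3!/6! · 0!2!4!1!2!1!] = √(32/5)
  +(−1)^2/∏(2,0,0,2,0,1)! = 1/4  (running 1/4)
⟨..|..⟩ = √(32/5)·(1/4) = +0.632456

+√(2/5) ≈ +0.632456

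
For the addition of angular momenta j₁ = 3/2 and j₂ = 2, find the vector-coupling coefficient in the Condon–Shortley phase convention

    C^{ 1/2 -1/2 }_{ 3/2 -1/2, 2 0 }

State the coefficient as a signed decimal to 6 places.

√[2·3!0!1!/5! · 1!2!2!2!0!1!] = √(4/5)
  +(−1)^2/∏(2,1,0,0,0,1)! = 1/2  (running 1/2)
⟨..|..⟩ = √(4/5)·(1/2) = +0.447214

+√(1/5) = +0.447214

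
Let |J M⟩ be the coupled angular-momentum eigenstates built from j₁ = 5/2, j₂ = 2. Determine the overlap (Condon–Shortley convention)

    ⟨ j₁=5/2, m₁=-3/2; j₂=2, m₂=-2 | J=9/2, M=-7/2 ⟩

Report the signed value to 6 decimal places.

j₁+j₂−J=0  J+j₁−j₂=5  J−j₁+j₂=4  j₁+j₂+J+1=10
(j₁±m₁, j₂±m₂, J±M) = (1,4,0,4,1,8)
P² = 184320
sum k=0..0:
  [0] +1/576 = 1/576
S = 1/576
C² = P²·S² = 5/9 ; C = +0.745356

+√(5/9) ≈ +0.745356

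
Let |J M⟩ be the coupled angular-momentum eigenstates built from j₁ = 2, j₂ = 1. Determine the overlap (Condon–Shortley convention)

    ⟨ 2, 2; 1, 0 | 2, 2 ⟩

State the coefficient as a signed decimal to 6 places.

+√(2/3) ≈ +0.816497

j₁+j₂−J=1  J+j₁−j₂=3  J−j₁+j₂=1  j₁+j₂+J+1=6
(j₁±m₁, j₂±m₂, J±M) = (4,0,1,1,4,0)
P² = 24
sum k=0..0:
  [0] +1/6 = 1/6
S = 1/6
C² = P²·S² = 2/3 ; C = +0.816497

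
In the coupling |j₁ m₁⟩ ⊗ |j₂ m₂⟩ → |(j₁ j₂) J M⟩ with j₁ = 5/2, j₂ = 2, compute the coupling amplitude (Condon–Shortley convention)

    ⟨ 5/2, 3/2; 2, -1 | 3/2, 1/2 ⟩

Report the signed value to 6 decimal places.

triangle: 3!×2!×1!/7! = 12/5040
(j±m)!: 4!×1!×1!×3!×2!×1! = 288
prefactor² = (2J+1)×Δ×N² = 96/35
  k=0: +1/(0!×3!×1!×1!×1!×0!) = 1/6
  k=1: −1/(1!×2!×0!×0!×2!×1!) = -1/4
Σ = -1/12  ⇒  CG² = 96/35×(-1/12)² = 2/105
CG = −√(2/105) = -0.138013

-0.138013  (= −√(2/105))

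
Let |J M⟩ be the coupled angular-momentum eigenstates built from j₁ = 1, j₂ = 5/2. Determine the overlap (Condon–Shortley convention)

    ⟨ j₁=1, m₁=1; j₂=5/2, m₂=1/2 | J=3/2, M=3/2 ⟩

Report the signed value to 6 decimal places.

√[4·2!0!3!/6! · 2!0!3!2!3!0!] = √(48/5)
  +(−1)^0/∏(0,2,0,3,0,0)! = 1/12  (running 1/12)
⟨..|..⟩ = √(48/5)·(1/12) = +0.258199

+√(1/15) ≈ +0.258199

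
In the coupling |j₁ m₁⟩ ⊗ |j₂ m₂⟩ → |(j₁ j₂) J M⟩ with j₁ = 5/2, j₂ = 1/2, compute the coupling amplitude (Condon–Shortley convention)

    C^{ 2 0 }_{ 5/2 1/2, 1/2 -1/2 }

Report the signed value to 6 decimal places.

triangle: 1!·4!·0!/6! = 24/720
(j±m)!: 3!·2!·0!·1!·2!·2! = 48
prefactor² = (2J+1)·Δ·N² = 8
  k=0: +1/(0!·1!·2!·0!·2!·0!) = 1/4
Σ = 1/4  ⇒  CG² = 8·1/4² = 1/2
CG = +√(1/2) = +0.707107

+√(1/2) = +0.707107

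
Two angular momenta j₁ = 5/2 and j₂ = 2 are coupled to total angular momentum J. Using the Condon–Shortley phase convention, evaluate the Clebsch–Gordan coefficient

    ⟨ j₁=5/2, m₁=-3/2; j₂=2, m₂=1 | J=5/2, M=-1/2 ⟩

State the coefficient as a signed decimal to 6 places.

+0.414039  (= +√(6/35))

√[6·2!3!2!/8! · 1!4!3!1!2!3!] = √(216/35)
  +(−1)^1/∏(1,1,3,2,0,0)! = -1/12  (running -1/12)
  +(−1)^2/∏(2,0,2,1,1,1)! = 1/4  (running 1/6)
⟨..|..⟩ = √(216/35)·(1/6) = +0.414039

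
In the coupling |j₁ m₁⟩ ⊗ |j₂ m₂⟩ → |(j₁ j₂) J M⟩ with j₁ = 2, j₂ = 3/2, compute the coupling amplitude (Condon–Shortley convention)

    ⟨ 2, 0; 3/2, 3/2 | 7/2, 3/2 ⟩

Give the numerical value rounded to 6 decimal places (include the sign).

√[8·0!4!3!/8! · 2!2!3!0!5!2!] = √(1152/7)
  +(−1)^0/∏(0,0,2,3,2,0)! = 1/24  (running 1/24)
⟨..|..⟩ = √(1152/7)·(1/24) = +0.534522

+√(2/7) = +0.534522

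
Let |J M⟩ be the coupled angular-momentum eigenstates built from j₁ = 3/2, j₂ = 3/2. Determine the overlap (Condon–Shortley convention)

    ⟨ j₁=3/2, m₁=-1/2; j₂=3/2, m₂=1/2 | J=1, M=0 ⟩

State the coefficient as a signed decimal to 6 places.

-0.223607  (= −√(1/20))

triangle: 2!·1!·1!/5! = 2/120
(j±m)!: 1!·2!·2!·1!·1!·1! = 4
prefactor² = (2J+1)·Δ·N² = 1/5
  k=1: −1/(1!·1!·1!·1!·0!·0!) = -1
  k=2: +1/(2!·0!·0!·0!·1!·1!) = 1/2
Σ = -1/2  ⇒  CG² = 1/5·(-1/2)² = 1/20
CG = −√(1/20) = -0.223607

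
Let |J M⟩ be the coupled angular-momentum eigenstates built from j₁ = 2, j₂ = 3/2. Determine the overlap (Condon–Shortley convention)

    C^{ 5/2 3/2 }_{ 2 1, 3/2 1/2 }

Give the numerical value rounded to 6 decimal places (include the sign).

triangle: 1!*3!*2!/7! = 12/5040
(j±m)!: 3!*1!*2!*1!*4!*1! = 288
prefactor² = (2J+1)*Δ*N² = 144/35
  k=0: +1/(0!*1!*1!*2!*2!*0!) = 1/4
  k=1: −1/(1!*0!*0!*1!*3!*1!) = -1/6
Σ = 1/12  ⇒  CG² = 144/35*1/12² = 1/35
CG = +√(1/35) = +0.169031

+√(1/35) = +0.169031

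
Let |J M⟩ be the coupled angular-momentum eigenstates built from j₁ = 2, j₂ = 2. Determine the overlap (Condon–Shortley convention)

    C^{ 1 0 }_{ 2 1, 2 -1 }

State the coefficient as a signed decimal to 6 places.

triangle: 3!×1!×1!/6! = 6/720
(j±m)!: 3!×1!×1!×3!×1!×1! = 36
prefactor² = (2J+1)×Δ×N² = 9/10
  k=0: +1/(0!×3!×1!×1!×0!×0!) = 1/6
  k=1: −1/(1!×2!×0!×0!×1!×1!) = -1/2
Σ = -1/3  ⇒  CG² = 9/10×(-1/3)² = 1/10
CG = −√(1/10) = -0.316228

-0.316228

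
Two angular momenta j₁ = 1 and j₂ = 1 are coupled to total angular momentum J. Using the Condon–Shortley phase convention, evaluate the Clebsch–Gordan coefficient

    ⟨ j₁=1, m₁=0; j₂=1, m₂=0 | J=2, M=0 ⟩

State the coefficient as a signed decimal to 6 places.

√[5·0!2!2!/5! · 1!1!1!1!2!2!] = √(2/3)
  +(−1)^0/∏(0,0,1,1,1,1)! = 1  (running 1)
⟨..|..⟩ = √(2/3)·(1) = +0.816497

+√(2/3) ≈ +0.816497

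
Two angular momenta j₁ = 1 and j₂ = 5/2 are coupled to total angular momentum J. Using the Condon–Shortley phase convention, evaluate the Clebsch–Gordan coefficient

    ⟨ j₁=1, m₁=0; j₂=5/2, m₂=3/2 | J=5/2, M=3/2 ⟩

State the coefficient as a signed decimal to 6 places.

-0.507093

j₁+j₂−J=1  J+j₁−j₂=1  J−j₁+j₂=4  j₁+j₂+J+1=7
(j₁±m₁, j₂±m₂, J±M) = (1,1,4,1,4,1)
P² = 576/35
sum k=0..1:
  [0] +1/24 = 1/24
  [1] −1/6 = -1/6
S = -1/8
C² = P²·S² = 9/35 ; C = -0.507093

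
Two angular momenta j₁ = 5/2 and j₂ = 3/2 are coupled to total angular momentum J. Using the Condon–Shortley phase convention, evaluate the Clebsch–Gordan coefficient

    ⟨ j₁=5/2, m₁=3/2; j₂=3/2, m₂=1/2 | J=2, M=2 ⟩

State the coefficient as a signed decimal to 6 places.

j₁+j₂−J=2  J+j₁−j₂=3  J−j₁+j₂=1  j₁+j₂+J+1=7
(j₁±m₁, j₂±m₂, J±M) = (4,1,2,1,4,0)
P² = 96/7
sum k=1..1:
  [1] −1/6 = -1/6
S = -1/6
C² = P²·S² = 8/21 ; C = -0.617213

-0.617213  (= −√(8/21))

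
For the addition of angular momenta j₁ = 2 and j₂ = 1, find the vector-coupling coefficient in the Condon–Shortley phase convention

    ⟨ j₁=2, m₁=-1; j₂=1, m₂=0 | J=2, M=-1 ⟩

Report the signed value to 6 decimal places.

-0.408248  (= −√(1/6))

triangle: 1!×3!×1!/6! = 6/720
(j±m)!: 1!×3!×1!×1!×1!×3! = 36
prefactor² = (2J+1)×Δ×N² = 3/2
  k=0: +1/(0!×1!×3!×1!×0!×0!) = 1/6
  k=1: −1/(1!×0!×2!×0!×1!×1!) = -1/2
Σ = -1/3  ⇒  CG² = 3/2×(-1/3)² = 1/6
CG = −√(1/6) = -0.408248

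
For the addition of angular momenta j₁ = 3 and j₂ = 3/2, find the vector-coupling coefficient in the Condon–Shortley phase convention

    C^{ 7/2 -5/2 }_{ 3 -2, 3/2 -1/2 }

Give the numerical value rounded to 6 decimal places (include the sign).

triangle: 1!×5!×2!/9! = 240/362880
(j±m)!: 1!×5!×1!×2!×1!×6! = 172800
prefactor² = (2J+1)×Δ×N² = 6400/7
  k=0: +1/(0!×1!×5!×1!×0!×1!) = 1/120
  k=1: −1/(1!×0!×4!×0!×1!×2!) = -1/48
Σ = -1/80  ⇒  CG² = 6400/7×(-1/80)² = 1/7
CG = −√(1/7) = -0.377964

−√(1/7) = -0.377964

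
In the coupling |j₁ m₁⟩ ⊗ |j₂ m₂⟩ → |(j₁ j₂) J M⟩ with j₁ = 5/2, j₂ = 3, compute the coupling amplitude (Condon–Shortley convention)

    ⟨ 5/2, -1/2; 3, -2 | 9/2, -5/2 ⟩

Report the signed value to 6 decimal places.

+0.497468  (= +√(49/198))

j₁+j₂−J=1  J+j₁−j₂=4  J−j₁+j₂=5  j₁+j₂+J+1=11
(j₁±m₁, j₂±m₂, J±M) = (2,3,1,5,2,7)
P² = 115200/11
sum k=0..1:
  [0] +1/144 = 1/144
  [1] −1/480 = -1/480
S = 7/1440
C² = P²·S² = 49/198 ; C = +0.497468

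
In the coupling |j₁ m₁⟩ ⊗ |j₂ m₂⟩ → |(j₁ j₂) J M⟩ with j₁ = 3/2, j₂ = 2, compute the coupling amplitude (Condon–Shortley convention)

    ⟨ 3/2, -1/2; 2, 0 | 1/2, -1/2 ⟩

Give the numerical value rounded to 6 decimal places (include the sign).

+√(1/5) ≈ +0.447214

√[2·3!0!1!/5! · 1!2!2!2!0!1!] = √(4/5)
  +(−1)^2/∏(2,1,0,0,0,1)! = 1/2  (running 1/2)
⟨..|..⟩ = √(4/5)·(1/2) = +0.447214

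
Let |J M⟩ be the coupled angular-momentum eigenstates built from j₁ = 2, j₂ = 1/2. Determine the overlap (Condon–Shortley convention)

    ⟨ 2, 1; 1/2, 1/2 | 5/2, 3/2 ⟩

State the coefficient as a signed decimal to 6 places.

√[6·0!4!1!/6! · 3!1!1!0!4!1!] = √(144/5)
  +(−1)^0/∏(0,0,1,1,3,0)! = 1/6  (running 1/6)
⟨..|..⟩ = √(144/5)·(1/6) = +0.894427

+√(4/5) ≈ +0.894427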